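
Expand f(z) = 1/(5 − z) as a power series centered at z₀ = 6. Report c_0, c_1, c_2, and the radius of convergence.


Let w = z − z₀, so z = z₀ + w.
Then 5 − z = 5 − (z₀ + w) = (5 − z₀) − w = -1 − w.
f(z) = 1/(-1 − w) = (1/(-1)) · 1/(1 − w/(-1)) = Σ_{n≥0} w^n / (-1)^(n+1).
So c_n = 1/(-1)^(n+1):
  c_0 = 1/(-1)^1 = -1.
  c_1 = 1/(-1)^2 = 1.
  c_2 = 1/(-1)^3 = -1.
The series is valid for |w/d| < 1, i.e. |z − z₀| < |d|.
Radius of convergence: R = |5 − z₀| = |-1| = 1 (distance from z₀ to the singularity z = 5).

c_0 = -1, c_1 = 1, c_2 = -1; R = 1.


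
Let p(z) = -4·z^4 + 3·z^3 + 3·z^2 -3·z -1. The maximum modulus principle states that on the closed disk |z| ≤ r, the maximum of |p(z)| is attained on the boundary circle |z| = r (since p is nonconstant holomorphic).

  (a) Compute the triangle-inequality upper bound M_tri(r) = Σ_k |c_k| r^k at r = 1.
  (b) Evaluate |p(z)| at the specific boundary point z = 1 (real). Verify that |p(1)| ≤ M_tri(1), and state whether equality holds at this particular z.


Coefficients: c_0 = -1, c_1 = -3, c_2 = 3, c_3 = 3, c_4 = -4. Radius r = 1.
Part (a). Triangle bound: M_tri(r) = Σ_k |c_k| r^k
  = |-1|·1^0 + |-3|·1^1 + |3|·1^2 + |3|·1^3 + |-4|·1^4
  = 1 + 3 + 3 + 3 + 4 = 14.
This bounds M(r) := max_{|z|=r} |p(z)| from above; equality holds iff all terms c_k z^k can be made to align in phase at a single z on |z|=r.
Part (b). At z = 1 (real, on the circle |z| = r):
  p(1) = (-1)·1^0 + (-3)·1^1 + (3)·1^2 + (3)·1^3 + (-4)·1^4 = -2.
  |p(1)| = 2.
Check: |p(1)| = 2 ≤ 14 = M_tri(1). ✓ Equality does not hold at z = 1 (the coefficients have mixed signs, so the terms do not all align in phase there).

M_tri(1) = 14; |p(1)| = 2; equality at z=1: no.


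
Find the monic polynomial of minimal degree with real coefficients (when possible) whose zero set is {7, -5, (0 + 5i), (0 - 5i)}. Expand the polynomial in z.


The polynomial is p(z) = ∏_{α ∈ S} (z − α), where S = {7, -5, (0 + 5i), (0 - 5i)}.
Expanding the product yields: p(z) = z^4 -2·z^3 -10·z^2 -50·z -875.
Note conjugate pairs combine to real quadratics: (z − (0+5i))(z − (0−5i)) = z² + 25.
The resulting polynomial has degree 4 and real coefficients as required.

p(z) = z^4 -2·z^3 -10·z^2 -50·z -875.


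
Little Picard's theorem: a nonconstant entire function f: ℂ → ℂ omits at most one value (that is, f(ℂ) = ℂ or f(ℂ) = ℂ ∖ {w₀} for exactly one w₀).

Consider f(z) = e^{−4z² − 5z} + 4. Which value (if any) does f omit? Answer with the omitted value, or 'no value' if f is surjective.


Little Picard bounds the complement of f(ℂ) to at most one point.
The exponent g(z) = −4z² − 5z is a nonconstant polynomial, hence surjective onto ℂ. So e^{g(z)} takes every value in {e^w : w ∈ ℂ} = ℂ ∖ {0}. Adding 4 shifts the range to ℂ ∖ {4}. f omits exactly 4.

Omitted value: 4.


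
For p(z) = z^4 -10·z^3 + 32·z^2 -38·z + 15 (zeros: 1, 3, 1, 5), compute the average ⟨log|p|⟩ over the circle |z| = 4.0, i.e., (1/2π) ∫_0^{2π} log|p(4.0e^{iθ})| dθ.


Zeros: 1, 1, 3, 5; r = 4.0.
Inside |z| < r: 1, 1, 3. Outside (|z| ≥ r): 5.
p(0) = 15, so log|p(0)| = log(15) = 2.7081.
Apply Jensen: I(r) = log|p(0)| + Σ_k log(r/|z_k|), summed over zeros inside |z| < r.
  log(r/|z_k|) for z_k = 1: log(4.0/1) = 1.3863
  log(r/|z_k|) for z_k = 3: log(4.0/3) = 0.2877
  log(r/|z_k|) for z_k = 1: log(4.0/1) = 1.3863
  Outside zeros (5) contribute nothing to the Jensen sum.
Sum over inside zeros: 3.0603.
I(r) = log|p(0)| + (inside sum) = 2.7081 + 3.0603 = 5.7683.
Note: since some zeros are outside |z| ≤ r, the simplified n·log(r) form does NOT apply — only the inside zeros contribute.

I(r) ≈ 5.7683.


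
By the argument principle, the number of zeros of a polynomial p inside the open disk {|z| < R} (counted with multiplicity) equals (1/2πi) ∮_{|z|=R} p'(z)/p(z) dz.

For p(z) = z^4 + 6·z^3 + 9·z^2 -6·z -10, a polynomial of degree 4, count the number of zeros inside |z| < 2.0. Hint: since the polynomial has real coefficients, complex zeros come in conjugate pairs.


The zeros of p are: 1, (-3 + 1i), (-3 - 1i), -1.
Their magnitudes are: 1, 3.162, 3.162, 1.
Zeros with |z| < R = 2.0: 1, -1.
Count = 2.
By the argument principle, (1/2πi) ∮_{|z|=R} p'(z)/p(z) dz equals exactly this count.

Number of zeros inside |z| < 2.0: 2.


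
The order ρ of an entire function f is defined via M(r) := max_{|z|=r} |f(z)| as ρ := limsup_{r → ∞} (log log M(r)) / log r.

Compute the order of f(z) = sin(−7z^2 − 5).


Write sin(w) = (e^{iw} ± e^{−iw})/(2 or 2i), so |sin(w)| ≤ e^{|w|}. With w = −7z^2 − 5, |w| ≤ 7r^2 + 5 on |z|=r, giving M(r) ≤ e^{7r^2 + 5} and ρ ≤ 2. For the lower bound, choose z on |z|=r with -7z^2 purely imaginary of modulus 7r^2; then |sin(−7z^2 − 5)| grows like e^{7r^2}/2, so ρ ≥ 2. Hence ρ = 2.
Therefore ρ = 2.

Order ρ = 2.


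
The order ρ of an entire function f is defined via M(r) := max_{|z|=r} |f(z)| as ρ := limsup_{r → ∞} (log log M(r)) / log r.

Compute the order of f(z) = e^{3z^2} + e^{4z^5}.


Each summand is entire of order 2 and 5 respectively (as in the single-exponential case). The order of a sum is at most the max of the orders, so ρ ≤ 5. For the lower bound: on |z|=r choose arg z so that 4z^5 is real positive; then |e^{4z^5}| = e^{4r^5} while |e^{3z^2}| ≤ e^{3r^2} = o(e^{4r^5}). So |f| ≥ e^{4r^5}(1 − o(1)) and ρ ≥ 5. Hence ρ = max(2, 5) = 5.
Therefore ρ = 5.

Order ρ = 5.


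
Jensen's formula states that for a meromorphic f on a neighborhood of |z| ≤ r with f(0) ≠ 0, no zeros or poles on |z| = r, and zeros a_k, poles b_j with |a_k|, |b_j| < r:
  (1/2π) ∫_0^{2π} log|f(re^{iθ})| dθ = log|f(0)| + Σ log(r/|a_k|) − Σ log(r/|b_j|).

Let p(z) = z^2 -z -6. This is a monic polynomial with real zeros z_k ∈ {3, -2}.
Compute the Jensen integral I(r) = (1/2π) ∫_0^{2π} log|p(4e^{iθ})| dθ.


Zeros: -2, 3; r = 4.
Inside |z| < r: -2, 3. Outside (|z| ≥ r): ∅.
p(0) = -6, so log|p(0)| = log(6) = 1.7918.
Apply Jensen: I(r) = log|p(0)| + Σ_k log(r/|z_k|), summed over zeros inside |z| < r.
  log(r/|z_k|) for z_k = 3: log(4/3) = 0.2877
  log(r/|z_k|) for z_k = -2: log(4/2) = 0.6931
Sum over inside zeros: 0.9808.
I(r) = log|p(0)| + (inside sum) = 1.7918 + 0.9808 = 2.7726.
Closed form (all zeros inside, monic): I(r) = n·log(r) = 2·log(4) = 2.7726. ✓

I(r) ≈ 2.7726.


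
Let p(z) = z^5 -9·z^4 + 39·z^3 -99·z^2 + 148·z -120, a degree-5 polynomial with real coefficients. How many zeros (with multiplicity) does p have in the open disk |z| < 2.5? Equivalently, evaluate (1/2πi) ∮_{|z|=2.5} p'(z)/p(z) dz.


The zeros of p are: 3, (1 + 2i), (1 - 2i), (2 + 2i), (2 - 2i).
Their magnitudes are: 3, 2.236, 2.236, 2.828, 2.828.
Zeros with |z| < R = 2.5: (1 + 2i), (1 - 2i).
Count = 2.
By the argument principle, (1/2πi) ∮_{|z|=R} p'(z)/p(z) dz equals exactly this count.

Number of zeros inside |z| < 2.5: 2.


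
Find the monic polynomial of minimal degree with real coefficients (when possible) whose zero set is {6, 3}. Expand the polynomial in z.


The polynomial is p(z) = ∏_{α ∈ S} (z − α), where S = {6, 3}.
Expanding the product yields: p(z) = z^2 -9·z + 18.
The resulting polynomial has degree 2 and real coefficients as required.

p(z) = z^2 -9·z + 18.


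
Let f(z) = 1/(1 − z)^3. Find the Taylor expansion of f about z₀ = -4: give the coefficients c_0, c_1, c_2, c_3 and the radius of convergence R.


Let w = z − z₀, so z = z₀ + w.
Then 1 − z = 1 − (z₀ + w) = (1 − z₀) − w = 5 − w.
f(z) = 1/(5 − w)^3 = (1/(5)^3) · (1 − w/(5))^{−3}.
By the binomial series (1−u)^{−3} = Σ_{n≥0} C(n+2, 2) u^n for |u|<1, with u = w/(5):
  c_n = C(n+2, 2) / (5)^(n+3).
  c_0 = 1/(5)^3 = 1/125.
  c_1 = 3/(5)^4 = 3/625.
  c_2 = 6/(5)^5 = 6/3125.
  c_3 = 10/(5)^6 = 2/3125.
The series is valid for |w/d| < 1, i.e. |z − z₀| < |d|.
Radius of convergence: R = |1 − z₀| = |5| = 5 (distance from z₀ to the singularity z = 1).

c_0 = 1/125, c_1 = 3/625, c_2 = 6/3125, c_3 = 2/3125; R = 5.


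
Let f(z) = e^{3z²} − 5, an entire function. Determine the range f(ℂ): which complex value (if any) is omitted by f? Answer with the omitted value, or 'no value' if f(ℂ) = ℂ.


Little Picard bounds the complement of f(ℂ) to at most one point.
The exponent g(z) = 3z² is a nonconstant polynomial, hence surjective onto ℂ. So e^{g(z)} takes every value in {e^w : w ∈ ℂ} = ℂ ∖ {0}. Adding -5 shifts the range to ℂ ∖ {-5}. f omits exactly -5.

Omitted value: -5.


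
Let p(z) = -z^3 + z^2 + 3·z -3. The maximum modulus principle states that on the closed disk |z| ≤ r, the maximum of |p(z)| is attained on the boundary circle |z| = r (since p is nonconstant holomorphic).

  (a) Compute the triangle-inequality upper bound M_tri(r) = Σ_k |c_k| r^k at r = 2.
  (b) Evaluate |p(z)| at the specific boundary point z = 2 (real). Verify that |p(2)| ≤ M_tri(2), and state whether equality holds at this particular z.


Coefficients: c_0 = -3, c_1 = 3, c_2 = 1, c_3 = -1. Radius r = 2.
Part (a). Triangle bound: M_tri(r) = Σ_k |c_k| r^k
  = |-3|·2^0 + |3|·2^1 + |1|·2^2 + |-1|·2^3
  = 3 + 6 + 4 + 8 = 21.
This bounds M(r) := max_{|z|=r} |p(z)| from above; equality holds iff all terms c_k z^k can be made to align in phase at a single z on |z|=r.
Part (b). At z = 2 (real, on the circle |z| = r):
  p(2) = (-3)·2^0 + (3)·2^1 + (1)·2^2 + (-1)·2^3 = -1.
  |p(2)| = 1.
Check: |p(2)| = 1 ≤ 21 = M_tri(2). ✓ Equality does not hold at z = 2 (the coefficients have mixed signs, so the terms do not all align in phase there).

M_tri(2) = 21; |p(2)| = 1; equality at z=2: no.


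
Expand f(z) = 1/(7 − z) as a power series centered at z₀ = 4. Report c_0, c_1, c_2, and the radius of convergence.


Let w = z − z₀, so z = z₀ + w.
Then 7 − z = 7 − (z₀ + w) = (7 − z₀) − w = 3 − w.
f(z) = 1/(3 − w) = (1/(3)) · 1/(1 − w/(3)) = Σ_{n≥0} w^n / (3)^(n+1).
So c_n = 1/(3)^(n+1):
  c_0 = 1/(3)^1 = 1/3.
  c_1 = 1/(3)^2 = 1/9.
  c_2 = 1/(3)^3 = 1/27.
The series is valid for |w/d| < 1, i.e. |z − z₀| < |d|.
Radius of convergence: R = |7 − z₀| = |3| = 3 (distance from z₀ to the singularity z = 7).

c_0 = 1/3, c_1 = 1/9, c_2 = 1/27; R = 3.


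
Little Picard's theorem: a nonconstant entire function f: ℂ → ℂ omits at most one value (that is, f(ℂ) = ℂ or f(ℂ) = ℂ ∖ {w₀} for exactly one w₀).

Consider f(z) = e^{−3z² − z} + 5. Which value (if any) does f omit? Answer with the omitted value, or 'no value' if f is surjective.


Little Picard bounds the complement of f(ℂ) to at most one point.
The exponent g(z) = −3z² − z is a nonconstant polynomial, hence surjective onto ℂ. So e^{g(z)} takes every value in {e^w : w ∈ ℂ} = ℂ ∖ {0}. Adding 5 shifts the range to ℂ ∖ {5}. f omits exactly 5.

Omitted value: 5.


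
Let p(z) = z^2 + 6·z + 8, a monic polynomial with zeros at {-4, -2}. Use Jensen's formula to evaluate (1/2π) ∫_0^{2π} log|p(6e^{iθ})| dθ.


Zeros: -4, -2; r = 6.
Inside |z| < r: -4, -2. Outside (|z| ≥ r): ∅.
p(0) = 8, so log|p(0)| = log(8) = 2.0794.
Apply Jensen: I(r) = log|p(0)| + Σ_k log(r/|z_k|), summed over zeros inside |z| < r.
  log(r/|z_k|) for z_k = -4: log(6/4) = 0.4055
  log(r/|z_k|) for z_k = -2: log(6/2) = 1.0986
Sum over inside zeros: 1.5041.
I(r) = log|p(0)| + (inside sum) = 2.0794 + 1.5041 = 3.5835.
Closed form (all zeros inside, monic): I(r) = n·log(r) = 2·log(6) = 3.5835. ✓

I(r) ≈ 3.5835.


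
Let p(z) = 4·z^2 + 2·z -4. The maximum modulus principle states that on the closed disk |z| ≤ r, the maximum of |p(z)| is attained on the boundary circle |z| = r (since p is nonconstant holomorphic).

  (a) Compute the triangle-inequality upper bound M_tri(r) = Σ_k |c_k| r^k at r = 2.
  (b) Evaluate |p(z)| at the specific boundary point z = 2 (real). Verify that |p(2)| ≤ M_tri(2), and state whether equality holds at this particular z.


Coefficients: c_0 = -4, c_1 = 2, c_2 = 4. Radius r = 2.
Part (a). Triangle bound: M_tri(r) = Σ_k |c_k| r^k
  = |-4|·2^0 + |2|·2^1 + |4|·2^2
  = 4 + 4 + 16 = 24.
This bounds M(r) := max_{|z|=r} |p(z)| from above; equality holds iff all terms c_k z^k can be made to align in phase at a single z on |z|=r.
Part (b). At z = 2 (real, on the circle |z| = r):
  p(2) = (-4)·2^0 + (2)·2^1 + (4)·2^2 = 16.
  |p(2)| = 16.
Check: |p(2)| = 16 ≤ 24 = M_tri(2). ✓ Equality does not hold at z = 2 (the coefficients have mixed signs, so the terms do not all align in phase there).

M_tri(2) = 24; |p(2)| = 16; equality at z=2: no.


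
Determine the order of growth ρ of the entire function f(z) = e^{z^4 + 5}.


|e^{z^4 + 5}| = e^{Re(1·z^4) + 5} ≤ e^{1|z|^4 + 5} = e^{1r^4 + 5} on |z| = r, so ρ ≤ 4. Choosing z on |z|=r so that 1·z^4 is real positive (always possible by picking arg z appropriately) gives |f(z)| = e^{1r^4 + 5}, matching the bound. The additive constant 5 does not affect log log M(r) ~ 4·log r. Hence ρ = 4.
Therefore ρ = 4.

Order ρ = 4.


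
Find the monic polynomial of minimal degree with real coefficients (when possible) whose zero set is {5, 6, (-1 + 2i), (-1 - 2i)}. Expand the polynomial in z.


The polynomial is p(z) = ∏_{α ∈ S} (z − α), where S = {5, 6, (-1 + 2i), (-1 - 2i)}.
Expanding the product yields: p(z) = z^4 -9·z^3 + 13·z^2 + 5·z + 150.
Note conjugate pairs combine to real quadratics: (z − (-1+2i))(z − (-1−2i)) = z² + 2z + 5.
The resulting polynomial has degree 4 and real coefficients as required.

p(z) = z^4 -9·z^3 + 13·z^2 + 5·z + 150.


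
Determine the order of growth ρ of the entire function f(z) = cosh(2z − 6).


cosh(w) is a linear combination of e^{iw} and e^{−iw} (or e^w, e^{−w} in the hyperbolic case), so |cosh(w)| ≤ e^{|w|}. With w = 2z − 6, |w| ≤ 2|z| + 6 = 2r + 6 on |z| = r, giving M(r) ≤ e^{2r + 6}, so ρ ≤ 1. On a suitable ray (z = it for sin/cos; z = t for sinh/cosh, t real → ∞), |cosh(2z − 6)| grows like e^{2|t|}/2, so ρ ≥ 1. Hence ρ = 1.
Therefore ρ = 1.

Order ρ = 1.


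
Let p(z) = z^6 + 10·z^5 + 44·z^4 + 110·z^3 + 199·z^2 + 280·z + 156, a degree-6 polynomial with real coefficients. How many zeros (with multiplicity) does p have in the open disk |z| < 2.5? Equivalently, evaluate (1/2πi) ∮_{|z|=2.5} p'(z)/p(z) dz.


The zeros of p are: -1, (-3 + 2i), (-3 - 2i), -3, (0 + 2i), (0 - 2i).
Their magnitudes are: 1, 3.606, 3.606, 3, 2, 2.
Zeros with |z| < R = 2.5: -1, (0 + 2i), (0 - 2i).
Count = 3.
By the argument principle, (1/2πi) ∮_{|z|=R} p'(z)/p(z) dz equals exactly this count.

Number of zeros inside |z| < 2.5: 3.


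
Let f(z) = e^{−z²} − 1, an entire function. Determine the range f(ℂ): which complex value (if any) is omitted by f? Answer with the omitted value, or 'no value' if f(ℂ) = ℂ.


Little Picard bounds the complement of f(ℂ) to at most one point.
The exponent g(z) = −z² is a nonconstant polynomial, hence surjective onto ℂ. So e^{g(z)} takes every value in {e^w : w ∈ ℂ} = ℂ ∖ {0}. Adding -1 shifts the range to ℂ ∖ {-1}. f omits exactly -1.

Omitted value: -1.


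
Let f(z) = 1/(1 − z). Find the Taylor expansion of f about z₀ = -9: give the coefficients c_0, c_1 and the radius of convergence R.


Let w = z − z₀, so z = z₀ + w.
Then 1 − z = 1 − (z₀ + w) = (1 − z₀) − w = 10 − w.
f(z) = 1/(10 − w) = (1/(10)) · 1/(1 − w/(10)) = Σ_{n≥0} w^n / (10)^(n+1).
So c_n = 1/(10)^(n+1):
  c_0 = 1/(10)^1 = 1/10.
  c_1 = 1/(10)^2 = 1/100.
The series is valid for |w/d| < 1, i.e. |z − z₀| < |d|.
Radius of convergence: R = |1 − z₀| = |10| = 10 (distance from z₀ to the singularity z = 1).

c_0 = 1/10, c_1 = 1/100; R = 10.


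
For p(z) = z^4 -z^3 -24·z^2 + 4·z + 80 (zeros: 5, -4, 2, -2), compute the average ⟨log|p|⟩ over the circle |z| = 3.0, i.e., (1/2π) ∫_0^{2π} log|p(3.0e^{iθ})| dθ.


Zeros: -4, -2, 2, 5; r = 3.0.
Inside |z| < r: -2, 2. Outside (|z| ≥ r): -4, 5.
p(0) = 80, so log|p(0)| = log(80) = 4.3820.
Apply Jensen: I(r) = log|p(0)| + Σ_k log(r/|z_k|), summed over zeros inside |z| < r.
  log(r/|z_k|) for z_k = 2: log(3.0/2) = 0.4055
  log(r/|z_k|) for z_k = -2: log(3.0/2) = 0.4055
  Outside zeros (-4, 5) contribute nothing to the Jensen sum.
Sum over inside zeros: 0.8109.
I(r) = log|p(0)| + (inside sum) = 4.3820 + 0.8109 = 5.1930.
Note: since some zeros are outside |z| ≤ r, the simplified n·log(r) form does NOT apply — only the inside zeros contribute.

I(r) ≈ 5.1930.


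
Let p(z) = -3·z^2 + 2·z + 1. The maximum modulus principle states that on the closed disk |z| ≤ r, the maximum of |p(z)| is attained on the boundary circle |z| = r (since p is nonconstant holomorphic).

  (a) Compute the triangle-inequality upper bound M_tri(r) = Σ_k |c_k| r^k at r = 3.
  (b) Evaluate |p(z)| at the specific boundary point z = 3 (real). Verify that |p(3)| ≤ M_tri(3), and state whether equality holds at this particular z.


Coefficients: c_0 = 1, c_1 = 2, c_2 = -3. Radius r = 3.
Part (a). Triangle bound: M_tri(r) = Σ_k |c_k| r^k
  = |1|·3^0 + |2|·3^1 + |-3|·3^2
  = 1 + 6 + 27 = 34.
This bounds M(r) := max_{|z|=r} |p(z)| from above; equality holds iff all terms c_k z^k can be made to align in phase at a single z on |z|=r.
Part (b). At z = 3 (real, on the circle |z| = r):
  p(3) = (1)·3^0 + (2)·3^1 + (-3)·3^2 = -20.
  |p(3)| = 20.
Check: |p(3)| = 20 ≤ 34 = M_tri(3). ✓ Equality does not hold at z = 3 (the coefficients have mixed signs, so the terms do not all align in phase there).

M_tri(3) = 34; |p(3)| = 20; equality at z=3: no.


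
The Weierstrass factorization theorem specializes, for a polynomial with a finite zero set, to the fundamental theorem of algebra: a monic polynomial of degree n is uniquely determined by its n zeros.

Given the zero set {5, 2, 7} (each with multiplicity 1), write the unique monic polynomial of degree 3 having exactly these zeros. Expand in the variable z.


The polynomial is p(z) = ∏_{α ∈ S} (z − α), where S = {5, 2, 7}.
Expanding the product yields: p(z) = z^3 -14·z^2 + 59·z -70.
The resulting polynomial has degree 3 and real coefficients as required.

p(z) = z^3 -14·z^2 + 59·z -70.


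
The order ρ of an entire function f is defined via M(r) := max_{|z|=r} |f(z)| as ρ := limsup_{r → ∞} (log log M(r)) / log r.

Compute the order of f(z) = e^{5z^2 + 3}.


|e^{5z^2 + 3}| = e^{Re(5·z^2) + 3} ≤ e^{5|z|^2 + 3} = e^{5r^2 + 3} on |z| = r, so ρ ≤ 2. Choosing z on |z|=r so that 5·z^2 is real positive (always possible by picking arg z appropriately) gives |f(z)| = e^{5r^2 + 3}, matching the bound. The additive constant 3 does not affect log log M(r) ~ 2·log r. Hence ρ = 2.
Therefore ρ = 2.

Order ρ = 2.


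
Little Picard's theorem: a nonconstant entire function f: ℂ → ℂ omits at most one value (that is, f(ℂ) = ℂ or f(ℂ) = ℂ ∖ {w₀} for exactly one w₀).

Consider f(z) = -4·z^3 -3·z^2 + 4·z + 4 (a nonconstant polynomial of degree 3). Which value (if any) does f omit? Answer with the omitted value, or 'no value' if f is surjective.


Little Picard bounds the complement of f(ℂ) to at most one point.
For every w ∈ ℂ, the equation p(z) − w = 0 is a nonconstant polynomial in z and hence has at least one root by the fundamental theorem of algebra. So p is surjective onto ℂ, omitting no value.

Omitted value: no value.


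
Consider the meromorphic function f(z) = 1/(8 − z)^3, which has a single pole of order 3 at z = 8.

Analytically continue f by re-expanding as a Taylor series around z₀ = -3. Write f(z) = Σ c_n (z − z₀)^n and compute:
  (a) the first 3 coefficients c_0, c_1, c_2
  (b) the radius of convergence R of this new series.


Let w = z − z₀, so z = z₀ + w.
Then 8 − z = 8 − (z₀ + w) = (8 − z₀) − w = 11 − w.
f(z) = 1/(11 − w)^3 = (1/(11)^3) · (1 − w/(11))^{−3}.
By the binomial series (1−u)^{−3} = Σ_{n≥0} C(n+2, 2) u^n for |u|<1, with u = w/(11):
  c_n = C(n+2, 2) / (11)^(n+3).
  c_0 = 1/(11)^3 = 1/1331.
  c_1 = 3/(11)^4 = 3/14641.
  c_2 = 6/(11)^5 = 6/161051.
The series is valid for |w/d| < 1, i.e. |z − z₀| < |d|.
Radius of convergence: R = |8 − z₀| = |11| = 11 (distance from z₀ to the singularity z = 8).

c_0 = 1/1331, c_1 = 3/14641, c_2 = 6/161051; R = 11.


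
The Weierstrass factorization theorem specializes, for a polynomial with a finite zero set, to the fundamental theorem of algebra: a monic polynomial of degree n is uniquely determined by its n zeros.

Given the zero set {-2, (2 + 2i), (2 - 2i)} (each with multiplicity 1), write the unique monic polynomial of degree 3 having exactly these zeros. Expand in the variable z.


The polynomial is p(z) = ∏_{α ∈ S} (z − α), where S = {-2, (2 + 2i), (2 - 2i)}.
Expanding the product yields: p(z) = z^3 -2·z^2 + 16.
Note conjugate pairs combine to real quadratics: (z − (2+2i))(z − (2−2i)) = z² − 4z + 8.
The resulting polynomial has degree 3 and real coefficients as required.

p(z) = z^3 -2·z^2 + 16.


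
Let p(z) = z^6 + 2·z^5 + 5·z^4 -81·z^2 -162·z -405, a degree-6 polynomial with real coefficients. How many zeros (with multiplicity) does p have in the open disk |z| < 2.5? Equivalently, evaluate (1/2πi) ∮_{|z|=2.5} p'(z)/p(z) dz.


The zeros of p are: (-1 + 2i), (-1 - 2i), (0 + 3i), (0 - 3i), 3, -3.
Their magnitudes are: 2.236, 2.236, 3, 3, 3, 3.
Zeros with |z| < R = 2.5: (-1 + 2i), (-1 - 2i).
Count = 2.
By the argument principle, (1/2πi) ∮_{|z|=R} p'(z)/p(z) dz equals exactly this count.

Number of zeros inside |z| < 2.5: 2.


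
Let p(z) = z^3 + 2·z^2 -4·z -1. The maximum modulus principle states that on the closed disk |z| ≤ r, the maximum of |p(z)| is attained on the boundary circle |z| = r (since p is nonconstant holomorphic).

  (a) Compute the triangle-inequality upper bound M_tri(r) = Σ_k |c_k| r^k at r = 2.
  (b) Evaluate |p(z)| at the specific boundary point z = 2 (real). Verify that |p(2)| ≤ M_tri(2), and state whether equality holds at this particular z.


Coefficients: c_0 = -1, c_1 = -4, c_2 = 2, c_3 = 1. Radius r = 2.
Part (a). Triangle bound: M_tri(r) = Σ_k |c_k| r^k
  = |-1|·2^0 + |-4|·2^1 + |2|·2^2 + |1|·2^3
  = 1 + 8 + 8 + 8 = 25.
This bounds M(r) := max_{|z|=r} |p(z)| from above; equality holds iff all terms c_k z^k can be made to align in phase at a single z on |z|=r.
Part (b). At z = 2 (real, on the circle |z| = r):
  p(2) = (-1)·2^0 + (-4)·2^1 + (2)·2^2 + (1)·2^3 = 7.
  |p(2)| = 7.
Check: |p(2)| = 7 ≤ 25 = M_tri(2). ✓ Equality does not hold at z = 2 (the coefficients have mixed signs, so the terms do not all align in phase there).

M_tri(2) = 25; |p(2)| = 7; equality at z=2: no.


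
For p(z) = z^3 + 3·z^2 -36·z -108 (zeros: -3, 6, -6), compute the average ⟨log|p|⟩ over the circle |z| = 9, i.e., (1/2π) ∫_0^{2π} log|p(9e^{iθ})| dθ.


Zeros: -6, -3, 6; r = 9.
Inside |z| < r: -6, -3, 6. Outside (|z| ≥ r): ∅.
p(0) = -108, so log|p(0)| = log(108) = 4.6821.
Apply Jensen: I(r) = log|p(0)| + Σ_k log(r/|z_k|), summed over zeros inside |z| < r.
  log(r/|z_k|) for z_k = -3: log(9/3) = 1.0986
  log(r/|z_k|) for z_k = 6: log(9/6) = 0.4055
  log(r/|z_k|) for z_k = -6: log(9/6) = 0.4055
Sum over inside zeros: 1.9095.
I(r) = log|p(0)| + (inside sum) = 4.6821 + 1.9095 = 6.5917.
Closed form (all zeros inside, monic): I(r) = n·log(r) = 3·log(9) = 6.5917. ✓

I(r) ≈ 6.5917.


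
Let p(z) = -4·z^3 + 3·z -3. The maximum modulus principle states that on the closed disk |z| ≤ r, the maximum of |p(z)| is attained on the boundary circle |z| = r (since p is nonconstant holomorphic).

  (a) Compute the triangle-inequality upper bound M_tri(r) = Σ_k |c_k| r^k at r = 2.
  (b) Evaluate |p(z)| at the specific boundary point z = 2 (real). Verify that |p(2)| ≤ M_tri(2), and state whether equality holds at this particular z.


Coefficients: c_0 = -3, c_1 = 3, c_2 = 0, c_3 = -4. Radius r = 2.
Part (a). Triangle bound: M_tri(r) = Σ_k |c_k| r^k
  = |-3|·2^0 + |3|·2^1 + |0|·2^2 + |-4|·2^3
  = 3 + 6 + 0 + 32 = 41.
This bounds M(r) := max_{|z|=r} |p(z)| from above; equality holds iff all terms c_k z^k can be made to align in phase at a single z on |z|=r.
Part (b). At z = 2 (real, on the circle |z| = r):
  p(2) = (-3)·2^0 + (3)·2^1 + (0)·2^2 + (-4)·2^3 = -29.
  |p(2)| = 29.
Check: |p(2)| = 29 ≤ 41 = M_tri(2). ✓ Equality does not hold at z = 2 (the coefficients have mixed signs, so the terms do not all align in phase there).

M_tri(2) = 41; |p(2)| = 29; equality at z=2: no.


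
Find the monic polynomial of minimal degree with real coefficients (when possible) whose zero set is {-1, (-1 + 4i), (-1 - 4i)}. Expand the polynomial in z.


The polynomial is p(z) = ∏_{α ∈ S} (z − α), where S = {-1, (-1 + 4i), (-1 - 4i)}.
Expanding the product yields: p(z) = z^3 + 3·z^2 + 19·z + 17.
Note conjugate pairs combine to real quadratics: (z − (-1+4i))(z − (-1−4i)) = z² + 2z + 17.
The resulting polynomial has degree 3 and real coefficients as required.

p(z) = z^3 + 3·z^2 + 19·z + 17.


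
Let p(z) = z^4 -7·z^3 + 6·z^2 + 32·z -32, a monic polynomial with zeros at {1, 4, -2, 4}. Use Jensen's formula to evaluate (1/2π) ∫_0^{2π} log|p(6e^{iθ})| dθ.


Zeros: -2, 1, 4, 4; r = 6.
Inside |z| < r: -2, 1, 4, 4. Outside (|z| ≥ r): ∅.
p(0) = -32, so log|p(0)| = log(32) = 3.4657.
Apply Jensen: I(r) = log|p(0)| + Σ_k log(r/|z_k|), summed over zeros inside |z| < r.
  log(r/|z_k|) for z_k = 1: log(6/1) = 1.7918
  log(r/|z_k|) for z_k = 4: log(6/4) = 0.4055
  log(r/|z_k|) for z_k = -2: log(6/2) = 1.0986
  log(r/|z_k|) for z_k = 4: log(6/4) = 0.4055
Sum over inside zeros: 3.7013.
I(r) = log|p(0)| + (inside sum) = 3.4657 + 3.7013 = 7.1670.
Closed form (all zeros inside, monic): I(r) = n·log(r) = 4·log(6) = 7.1670. ✓

I(r) ≈ 7.1670.


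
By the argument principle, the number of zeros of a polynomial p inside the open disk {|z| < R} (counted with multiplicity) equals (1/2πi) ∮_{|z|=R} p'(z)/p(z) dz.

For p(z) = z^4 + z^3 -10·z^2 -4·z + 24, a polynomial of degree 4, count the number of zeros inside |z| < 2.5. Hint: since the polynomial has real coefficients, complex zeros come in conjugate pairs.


The zeros of p are: 2, 2, -2, -3.
Their magnitudes are: 2, 2, 2, 3.
Zeros with |z| < R = 2.5: 2, 2, -2.
Count = 3.
By the argument principle, (1/2πi) ∮_{|z|=R} p'(z)/p(z) dz equals exactly this count.

Number of zeros inside |z| < 2.5: 3.


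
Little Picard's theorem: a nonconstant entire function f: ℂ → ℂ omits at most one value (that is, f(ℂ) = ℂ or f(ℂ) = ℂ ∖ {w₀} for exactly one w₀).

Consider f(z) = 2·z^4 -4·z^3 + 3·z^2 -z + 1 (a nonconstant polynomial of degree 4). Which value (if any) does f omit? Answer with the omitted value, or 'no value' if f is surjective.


Little Picard bounds the complement of f(ℂ) to at most one point.
For every w ∈ ℂ, the equation p(z) − w = 0 is a nonconstant polynomial in z and hence has at least one root by the fundamental theorem of algebra. So p is surjective onto ℂ, omitting no value.

Omitted value: no value.


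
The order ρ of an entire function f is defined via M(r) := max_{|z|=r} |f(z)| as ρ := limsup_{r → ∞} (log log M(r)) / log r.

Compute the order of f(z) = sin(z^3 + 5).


Write sin(w) = (e^{iw} ± e^{−iw})/(2 or 2i), so |sin(w)| ≤ e^{|w|}. With w = z^3 + 5, |w| ≤ 1r^3 + 5 on |z|=r, giving M(r) ≤ e^{1r^3 + 5} and ρ ≤ 3. For the lower bound, choose z on |z|=r with 1z^3 purely imaginary of modulus 1r^3; then |sin(z^3 + 5)| grows like e^{1r^3}/2, so ρ ≥ 3. Hence ρ = 3.
Therefore ρ = 3.

Order ρ = 3.


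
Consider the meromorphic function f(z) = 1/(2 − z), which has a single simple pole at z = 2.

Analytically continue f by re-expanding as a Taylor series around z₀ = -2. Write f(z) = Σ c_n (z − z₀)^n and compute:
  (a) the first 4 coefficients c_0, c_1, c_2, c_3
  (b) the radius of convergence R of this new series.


Let w = z − z₀, so z = z₀ + w.
Then 2 − z = 2 − (z₀ + w) = (2 − z₀) − w = 4 − w.
f(z) = 1/(4 − w) = (1/(4)) · 1/(1 − w/(4)) = Σ_{n≥0} w^n / (4)^(n+1).
So c_n = 1/(4)^(n+1):
  c_0 = 1/(4)^1 = 1/4.
  c_1 = 1/(4)^2 = 1/16.
  c_2 = 1/(4)^3 = 1/64.
  c_3 = 1/(4)^4 = 1/256.
The series is valid for |w/d| < 1, i.e. |z − z₀| < |d|.
Radius of convergence: R = |2 − z₀| = |4| = 4 (distance from z₀ to the singularity z = 2).

c_0 = 1/4, c_1 = 1/16, c_2 = 1/64, c_3 = 1/256; R = 4.


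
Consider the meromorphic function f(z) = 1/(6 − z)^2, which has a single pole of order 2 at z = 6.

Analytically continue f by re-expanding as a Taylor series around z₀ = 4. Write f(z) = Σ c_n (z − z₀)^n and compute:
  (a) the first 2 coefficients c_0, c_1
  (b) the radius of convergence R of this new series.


Let w = z − z₀, so z = z₀ + w.
Then 6 − z = 6 − (z₀ + w) = (6 − z₀) − w = 2 − w.
f(z) = 1/(2 − w)^2 = (1/(2)^2) · (1 − w/(2))^{−2}.
By the binomial series (1−u)^{−2} = Σ_{n≥0} C(n+1, 1) u^n for |u|<1, with u = w/(2):
  c_n = C(n+1, 1) / (2)^(n+2).
  c_0 = 1/(2)^2 = 1/4.
  c_1 = 2/(2)^3 = 1/4.
The series is valid for |w/d| < 1, i.e. |z − z₀| < |d|.
Radius of convergence: R = |6 − z₀| = |2| = 2 (distance from z₀ to the singularity z = 6).

c_0 = 1/4, c_1 = 1/4; R = 2.


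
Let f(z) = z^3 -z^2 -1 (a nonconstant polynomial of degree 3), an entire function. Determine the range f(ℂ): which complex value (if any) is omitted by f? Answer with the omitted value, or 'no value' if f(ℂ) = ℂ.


Little Picard bounds the complement of f(ℂ) to at most one point.
For every w ∈ ℂ, the equation p(z) − w = 0 is a nonconstant polynomial in z and hence has at least one root by the fundamental theorem of algebra. So p is surjective onto ℂ, omitting no value.

Omitted value: no value.


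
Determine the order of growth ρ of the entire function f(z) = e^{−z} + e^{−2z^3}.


Each summand is entire of order 1 and 3 respectively (as in the single-exponential case). The order of a sum is at most the max of the orders, so ρ ≤ 3. For the lower bound: on |z|=r choose arg z so that -2z^3 is real positive; then |e^{-2z^3}| = e^{2r^3} while |e^{-1z}| ≤ e^{1r^1} = o(e^{2r^3}). So |f| ≥ e^{2r^3}(1 − o(1)) and ρ ≥ 3. Hence ρ = max(1, 3) = 3.
Therefore ρ = 3.

Order ρ = 3.


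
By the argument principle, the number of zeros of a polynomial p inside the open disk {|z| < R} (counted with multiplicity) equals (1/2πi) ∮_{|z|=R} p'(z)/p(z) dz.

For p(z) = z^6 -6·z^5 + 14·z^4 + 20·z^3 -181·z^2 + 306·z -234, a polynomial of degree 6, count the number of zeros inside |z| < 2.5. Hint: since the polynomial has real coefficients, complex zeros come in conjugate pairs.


The zeros of p are: (2 + 3i), (2 - 3i), 3, -3, (1 + 1i), (1 - 1i).
Their magnitudes are: 3.606, 3.606, 3, 3, 1.414, 1.414.
Zeros with |z| < R = 2.5: (1 + 1i), (1 - 1i).
Count = 2.
By the argument principle, (1/2πi) ∮_{|z|=R} p'(z)/p(z) dz equals exactly this count.

Number of zeros inside |z| < 2.5: 2.


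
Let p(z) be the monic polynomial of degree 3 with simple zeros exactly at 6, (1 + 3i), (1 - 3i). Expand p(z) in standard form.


The polynomial is p(z) = ∏_{α ∈ S} (z − α), where S = {6, (1 + 3i), (1 - 3i)}.
Expanding the product yields: p(z) = z^3 -8·z^2 + 22·z -60.
Note conjugate pairs combine to real quadratics: (z − (1+3i))(z − (1−3i)) = z² − 2z + 10.
The resulting polynomial has degree 3 and real coefficients as required.

p(z) = z^3 -8·z^2 + 22·z -60.


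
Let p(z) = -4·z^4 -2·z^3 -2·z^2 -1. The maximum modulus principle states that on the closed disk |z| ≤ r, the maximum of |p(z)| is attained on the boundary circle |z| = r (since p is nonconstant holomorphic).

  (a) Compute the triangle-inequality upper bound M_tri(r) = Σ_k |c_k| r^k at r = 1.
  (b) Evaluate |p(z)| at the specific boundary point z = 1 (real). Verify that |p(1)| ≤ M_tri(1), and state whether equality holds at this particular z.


Coefficients: c_0 = -1, c_1 = 0, c_2 = -2, c_3 = -2, c_4 = -4. Radius r = 1.
Part (a). Triangle bound: M_tri(r) = Σ_k |c_k| r^k
  = |-1|·1^0 + |0|·1^1 + |-2|·1^2 + |-2|·1^3 + |-4|·1^4
  = 1 + 0 + 2 + 2 + 4 = 9.
This bounds M(r) := max_{|z|=r} |p(z)| from above; equality holds iff all terms c_k z^k can be made to align in phase at a single z on |z|=r.
Part (b). At z = 1 (real, on the circle |z| = r):
  p(1) = (-1)·1^0 + (0)·1^1 + (-2)·1^2 + (-2)·1^3 + (-4)·1^4 = -9.
  |p(1)| = 9.
Since all nonzero coefficients share the same sign, |p(1)| = 9 = M_tri(1); the triangle bound is attained at z = 1, so in fact M(r) = 9.

M_tri(1) = 9; |p(1)| = 9; equality at z=1: yes.


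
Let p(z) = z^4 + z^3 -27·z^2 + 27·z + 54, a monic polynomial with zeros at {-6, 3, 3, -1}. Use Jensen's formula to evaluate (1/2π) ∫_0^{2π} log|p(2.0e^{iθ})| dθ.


Zeros: -6, -1, 3, 3; r = 2.0.
Inside |z| < r: -1. Outside (|z| ≥ r): -6, 3, 3.
p(0) = 54, so log|p(0)| = log(54) = 3.9890.
Apply Jensen: I(r) = log|p(0)| + Σ_k log(r/|z_k|), summed over zeros inside |z| < r.
  log(r/|z_k|) for z_k = -1: log(2.0/1) = 0.6931
  Outside zeros (-6, 3, 3) contribute nothing to the Jensen sum.
Sum over inside zeros: 0.6931.
I(r) = log|p(0)| + (inside sum) = 3.9890 + 0.6931 = 4.6821.
Note: since some zeros are outside |z| ≤ r, the simplified n·log(r) form does NOT apply — only the inside zeros contribute.

I(r) ≈ 4.6821.


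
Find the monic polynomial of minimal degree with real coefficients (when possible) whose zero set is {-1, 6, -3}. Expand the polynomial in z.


The polynomial is p(z) = ∏_{α ∈ S} (z − α), where S = {-1, 6, -3}.
Expanding the product yields: p(z) = z^3 -2·z^2 -21·z -18.
The resulting polynomial has degree 3 and real coefficients as required.

p(z) = z^3 -2·z^2 -21·z -18.


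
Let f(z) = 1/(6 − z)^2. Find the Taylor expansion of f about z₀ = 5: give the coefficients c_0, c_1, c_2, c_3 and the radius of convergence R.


Let w = z − z₀, so z = z₀ + w.
Then 6 − z = 6 − (z₀ + w) = (6 − z₀) − w = 1 − w.
f(z) = 1/(1 − w)^2 = (1/(1)^2) · (1 − w/(1))^{−2}.
By the binomial series (1−u)^{−2} = Σ_{n≥0} C(n+1, 1) u^n for |u|<1, with u = w/(1):
  c_n = C(n+1, 1) / (1)^(n+2).
  c_0 = 1/(1)^2 = 1.
  c_1 = 2/(1)^3 = 2.
  c_2 = 3/(1)^4 = 3.
  c_3 = 4/(1)^5 = 4.
The series is valid for |w/d| < 1, i.e. |z − z₀| < |d|.
Radius of convergence: R = |6 − z₀| = |1| = 1 (distance from z₀ to the singularity z = 6).

c_0 = 1, c_1 = 2, c_2 = 3, c_3 = 4; R = 1.


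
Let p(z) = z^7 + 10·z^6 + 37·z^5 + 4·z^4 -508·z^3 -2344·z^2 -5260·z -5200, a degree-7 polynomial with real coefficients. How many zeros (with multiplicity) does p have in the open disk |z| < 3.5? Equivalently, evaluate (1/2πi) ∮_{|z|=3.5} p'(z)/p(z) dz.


The zeros of p are: (-3 + 1i), (-3 - 1i), (-1 + 3i), (-1 - 3i), 4, (-3 + 2i), (-3 - 2i).
Their magnitudes are: 3.162, 3.162, 3.162, 3.162, 4, 3.606, 3.606.
Zeros with |z| < R = 3.5: (-3 + 1i), (-3 - 1i), (-1 + 3i), (-1 - 3i).
Count = 4.
By the argument principle, (1/2πi) ∮_{|z|=R} p'(z)/p(z) dz equals exactly this count.

Number of zeros inside |z| < 3.5: 4.


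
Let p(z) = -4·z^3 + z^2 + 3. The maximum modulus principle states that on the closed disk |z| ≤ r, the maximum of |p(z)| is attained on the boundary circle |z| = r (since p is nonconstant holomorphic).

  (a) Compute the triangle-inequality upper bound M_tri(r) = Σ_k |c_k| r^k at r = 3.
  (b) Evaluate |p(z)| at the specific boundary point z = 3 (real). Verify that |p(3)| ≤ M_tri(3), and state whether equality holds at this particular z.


Coefficients: c_0 = 3, c_1 = 0, c_2 = 1, c_3 = -4. Radius r = 3.
Part (a). Triangle bound: M_tri(r) = Σ_k |c_k| r^k
  = |3|·3^0 + |0|·3^1 + |1|·3^2 + |-4|·3^3
  = 3 + 0 + 9 + 108 = 120.
This bounds M(r) := max_{|z|=r} |p(z)| from above; equality holds iff all terms c_k z^k can be made to align in phase at a single z on |z|=r.
Part (b). At z = 3 (real, on the circle |z| = r):
  p(3) = (3)·3^0 + (0)·3^1 + (1)·3^2 + (-4)·3^3 = -96.
  |p(3)| = 96.
Check: |p(3)| = 96 ≤ 120 = M_tri(3). ✓ Equality does not hold at z = 3 (the coefficients have mixed signs, so the terms do not all align in phase there).

M_tri(3) = 120; |p(3)| = 96; equality at z=3: no.


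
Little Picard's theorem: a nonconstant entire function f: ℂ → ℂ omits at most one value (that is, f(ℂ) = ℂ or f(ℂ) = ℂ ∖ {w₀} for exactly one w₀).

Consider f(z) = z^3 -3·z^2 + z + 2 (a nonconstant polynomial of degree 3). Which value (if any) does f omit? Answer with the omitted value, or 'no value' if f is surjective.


Little Picard bounds the complement of f(ℂ) to at most one point.
For every w ∈ ℂ, the equation p(z) − w = 0 is a nonconstant polynomial in z and hence has at least one root by the fundamental theorem of algebra. So p is surjective onto ℂ, omitting no value.

Omitted value: no value.


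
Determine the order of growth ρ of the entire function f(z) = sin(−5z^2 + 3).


Write sin(w) = (e^{iw} ± e^{−iw})/(2 or 2i), so |sin(w)| ≤ e^{|w|}. With w = −5z^2 + 3, |w| ≤ 5r^2 + 3 on |z|=r, giving M(r) ≤ e^{5r^2 + 3} and ρ ≤ 2. For the lower bound, choose z on |z|=r with -5z^2 purely imaginary of modulus 5r^2; then |sin(−5z^2 + 3)| grows like e^{5r^2}/2, so ρ ≥ 2. Hence ρ = 2.
Therefore ρ = 2.

Order ρ = 2.


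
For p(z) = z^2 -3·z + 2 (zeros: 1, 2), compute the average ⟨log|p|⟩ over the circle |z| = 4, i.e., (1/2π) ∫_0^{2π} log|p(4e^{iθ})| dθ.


Zeros: 1, 2; r = 4.
Inside |z| < r: 1, 2. Outside (|z| ≥ r): ∅.
p(0) = 2, so log|p(0)| = log(2) = 0.6931.
Apply Jensen: I(r) = log|p(0)| + Σ_k log(r/|z_k|), summed over zeros inside |z| < r.
  log(r/|z_k|) for z_k = 1: log(4/1) = 1.3863
  log(r/|z_k|) for z_k = 2: log(4/2) = 0.6931
Sum over inside zeros: 2.0794.
I(r) = log|p(0)| + (inside sum) = 0.6931 + 2.0794 = 2.7726.
Closed form (all zeros inside, monic): I(r) = n·log(r) = 2·log(4) = 2.7726. ✓

I(r) ≈ 2.7726.


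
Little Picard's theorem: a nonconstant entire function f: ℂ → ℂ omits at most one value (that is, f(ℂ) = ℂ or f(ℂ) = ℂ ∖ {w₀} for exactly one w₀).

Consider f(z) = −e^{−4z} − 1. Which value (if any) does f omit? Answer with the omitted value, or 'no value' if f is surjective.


Little Picard bounds the complement of f(ℂ) to at most one point.
e^{−4z} is never zero on ℂ, so -1·e^{−4z} takes every value in ℂ ∖ {0}. Adding -1 shifts the range to ℂ ∖ {-1}. Thus f omits exactly the value -1.

Omitted value: -1.


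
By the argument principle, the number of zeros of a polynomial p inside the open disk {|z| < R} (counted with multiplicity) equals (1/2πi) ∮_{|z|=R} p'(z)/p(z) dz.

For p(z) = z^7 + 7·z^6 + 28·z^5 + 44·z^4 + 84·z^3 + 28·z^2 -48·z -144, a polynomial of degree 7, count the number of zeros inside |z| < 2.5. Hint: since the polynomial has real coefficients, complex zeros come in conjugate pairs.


The zeros of p are: (0 + 2i), (0 - 2i), (-3 + 3i), (-3 - 3i), 1, (-1 + 1i), (-1 - 1i).
Their magnitudes are: 2, 2, 4.243, 4.243, 1, 1.414, 1.414.
Zeros with |z| < R = 2.5: (0 + 2i), (0 - 2i), 1, (-1 + 1i), (-1 - 1i).
Count = 5.
By the argument principle, (1/2πi) ∮_{|z|=R} p'(z)/p(z) dz equals exactly this count.

Number of zeros inside |z| < 2.5: 5.


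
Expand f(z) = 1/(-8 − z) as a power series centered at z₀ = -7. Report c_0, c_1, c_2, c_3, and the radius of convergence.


Let w = z − z₀, so z = z₀ + w.
Then -8 − z = -8 − (z₀ + w) = (-8 − z₀) − w = -1 − w.
f(z) = 1/(-1 − w) = (1/(-1)) · 1/(1 − w/(-1)) = Σ_{n≥0} w^n / (-1)^(n+1).
So c_n = 1/(-1)^(n+1):
  c_0 = 1/(-1)^1 = -1.
  c_1 = 1/(-1)^2 = 1.
  c_2 = 1/(-1)^3 = -1.
  c_3 = 1/(-1)^4 = 1.
The series is valid for |w/d| < 1, i.e. |z − z₀| < |d|.
Radius of convergence: R = |-8 − z₀| = |-1| = 1 (distance from z₀ to the singularity z = -8).

c_0 = -1, c_1 = 1, c_2 = -1, c_3 = 1; R = 1.


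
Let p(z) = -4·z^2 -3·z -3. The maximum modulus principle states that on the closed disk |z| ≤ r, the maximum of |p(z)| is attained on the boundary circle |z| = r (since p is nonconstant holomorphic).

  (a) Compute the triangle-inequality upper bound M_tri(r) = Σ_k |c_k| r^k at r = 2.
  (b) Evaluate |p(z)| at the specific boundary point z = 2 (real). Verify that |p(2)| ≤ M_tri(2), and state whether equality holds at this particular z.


Coefficients: c_0 = -3, c_1 = -3, c_2 = -4. Radius r = 2.
Part (a). Triangle bound: M_tri(r) = Σ_k |c_k| r^k
  = |-3|·2^0 + |-3|·2^1 + |-4|·2^2
  = 3 + 6 + 16 = 25.
This bounds M(r) := max_{|z|=r} |p(z)| from above; equality holds iff all terms c_k z^k can be made to align in phase at a single z on |z|=r.
Part (b). At z = 2 (real, on the circle |z| = r):
  p(2) = (-3)·2^0 + (-3)·2^1 + (-4)·2^2 = -25.
  |p(2)| = 25.
Since all nonzero coefficients share the same sign, |p(2)| = 25 = M_tri(2); the triangle bound is attained at z = 2, so in fact M(r) = 25.

M_tri(2) = 25; |p(2)| = 25; equality at z=2: yes.
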